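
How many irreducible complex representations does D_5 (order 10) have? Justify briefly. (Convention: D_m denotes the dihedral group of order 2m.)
4

Solution. The number of irreducible complex representations of a finite group equals its number of conjugacy classes. D_5 has 4 conjugacy classes ((n+3)/2 for n odd), so D_5 (order 10) has exactly 4 irreducible complex representations.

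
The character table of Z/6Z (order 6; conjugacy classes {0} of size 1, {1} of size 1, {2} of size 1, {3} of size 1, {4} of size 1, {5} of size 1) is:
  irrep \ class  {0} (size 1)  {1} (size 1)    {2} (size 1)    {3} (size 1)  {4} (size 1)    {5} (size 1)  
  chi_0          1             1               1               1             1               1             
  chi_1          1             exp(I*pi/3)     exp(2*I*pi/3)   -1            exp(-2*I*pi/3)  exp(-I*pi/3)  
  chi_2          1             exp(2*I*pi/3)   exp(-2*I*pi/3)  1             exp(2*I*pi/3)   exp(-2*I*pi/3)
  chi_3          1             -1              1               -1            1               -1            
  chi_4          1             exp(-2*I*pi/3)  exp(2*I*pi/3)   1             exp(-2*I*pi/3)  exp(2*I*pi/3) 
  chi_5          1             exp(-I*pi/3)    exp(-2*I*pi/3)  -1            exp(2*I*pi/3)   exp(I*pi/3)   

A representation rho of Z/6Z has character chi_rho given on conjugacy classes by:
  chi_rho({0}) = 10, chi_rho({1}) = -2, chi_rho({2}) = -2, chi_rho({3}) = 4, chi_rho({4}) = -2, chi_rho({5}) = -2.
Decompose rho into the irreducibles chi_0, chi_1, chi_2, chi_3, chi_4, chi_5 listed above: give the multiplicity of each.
Multiplicities: chi_0: 1, chi_1: 1, chi_2: 3, chi_3: 1, chi_4: 3, chi_5: 1.

Working: Use <chi_rho, chi> = (1/|G|) sum_C |C| * chi_rho(C) * conj(chi(C)) with |G| = 6 for each irreducible chi in the table:
  <chi_rho, chi_0> = (1/6)[1*(10)*conj(1) + 1*(-2)*conj(1) + 1*(-2)*conj(1) + 1*(4)*conj(1) + 1*(-2)*conj(1) + 1*(-2)*conj(1)]
      = (1/6)[(10) + (-2) + (-2) + (4) + (-2) + (-2)] = 6/6 = 1
  <chi_rho, chi_1> = (1/6)[1*(10)*conj(1) + 1*(-2)*conj(exp(I*pi/3)) + 1*(-2)*conj(exp(2*I*pi/3)) + 1*(4)*conj(-1) + 1*(-2)*conj(exp(-2*I*pi/3)) + 1*(-2)*conj(exp(-I*pi/3))]
      = (1/6)[(10) + (-2 + exp(-2*I*pi/3) + 3*exp(I*pi/3)) + (4 + 2*exp(-2*I*pi/3) + 4*exp(2*I*pi/3)) + (-4) + (4 + 4*exp(-2*I*pi/3) + 2*exp(2*I*pi/3)) + (-2 + 3*exp(-I*pi/3) + exp(2*I*pi/3))] = 6/6 = 1
  <chi_rho, chi_2> = (1/6)[1*(10)*conj(1) + 1*(-2)*conj(exp(2*I*pi/3)) + 1*(-2)*conj(exp(-2*I*pi/3)) + 1*(4)*conj(1) + 1*(-2)*conj(exp(2*I*pi/3)) + 1*(-2)*conj(exp(-2*I*pi/3))]
      = (1/6)[(10) + (2 + exp(-I*pi/3) + 3*exp(2*I*pi/3)) + (4 + 4*exp(-2*I*pi/3) + 2*exp(2*I*pi/3)) + (4) + (4 + 2*exp(-2*I*pi/3) + 4*exp(2*I*pi/3)) + (2 + 3*exp(-2*I*pi/3) + exp(I*pi/3))] = 18/6 = 3
  <chi_rho, chi_3> = (1/6)[1*(10)*conj(1) + 1*(-2)*conj(-1) + 1*(-2)*conj(1) + 1*(4)*conj(-1) + 1*(-2)*conj(1) + 1*(-2)*conj(-1)]
      = (1/6)[(10) + (2) + (-2) + (-4) + (-2) + (2)] = 6/6 = 1
  <chi_rho, chi_4> = (1/6)[1*(10)*conj(1) + 1*(-2)*conj(exp(-2*I*pi/3)) + 1*(-2)*conj(exp(2*I*pi/3)) + 1*(4)*conj(1) + 1*(-2)*conj(exp(-2*I*pi/3)) + 1*(-2)*conj(exp(2*I*pi/3))]
      = (1/6)[(10) + (2 + 3*exp(-2*I*pi/3) + exp(I*pi/3)) + (4 + 2*exp(-2*I*pi/3) + 4*exp(2*I*pi/3)) + (4) + (4 + 4*exp(-2*I*pi/3) + 2*exp(2*I*pi/3)) + (2 + exp(-I*pi/3) + 3*exp(2*I*pi/3))] = 18/6 = 3
  <chi_rho, chi_5> = (1/6)[1*(10)*conj(1) + 1*(-2)*conj(exp(-I*pi/3)) + 1*(-2)*conj(exp(-2*I*pi/3)) + 1*(4)*conj(-1) + 1*(-2)*conj(exp(2*I*pi/3)) + 1*(-2)*conj(exp(I*pi/3))]
      = (1/6)[(10) + (-2 + 3*exp(-I*pi/3) + exp(2*I*pi/3)) + (4 + 4*exp(-2*I*pi/3) + 2*exp(2*I*pi/3)) + (-4) + (4 + 2*exp(-2*I*pi/3) + 4*exp(2*I*pi/3)) + (-2 + exp(-2*I*pi/3) + 3*exp(I*pi/3))] = 6/6 = 1
(Exp terms are combined using exp(i*s)*conj(exp(i*t)) = exp(i*(s-t)), and sums of them are collapsed using the identity that for every m > 1 the m distinct m-th roots of unity sum to 0, e.g. 1 + exp(2*I*pi/3) + exp(-2*I*pi/3) = 0.)
Dimension check: dim(rho) = sum (mult * dim) = 1*1 + 1*1 + 3*1 + 1*1 + 3*1 + 1*1 = 10 = chi_rho(e) = 10.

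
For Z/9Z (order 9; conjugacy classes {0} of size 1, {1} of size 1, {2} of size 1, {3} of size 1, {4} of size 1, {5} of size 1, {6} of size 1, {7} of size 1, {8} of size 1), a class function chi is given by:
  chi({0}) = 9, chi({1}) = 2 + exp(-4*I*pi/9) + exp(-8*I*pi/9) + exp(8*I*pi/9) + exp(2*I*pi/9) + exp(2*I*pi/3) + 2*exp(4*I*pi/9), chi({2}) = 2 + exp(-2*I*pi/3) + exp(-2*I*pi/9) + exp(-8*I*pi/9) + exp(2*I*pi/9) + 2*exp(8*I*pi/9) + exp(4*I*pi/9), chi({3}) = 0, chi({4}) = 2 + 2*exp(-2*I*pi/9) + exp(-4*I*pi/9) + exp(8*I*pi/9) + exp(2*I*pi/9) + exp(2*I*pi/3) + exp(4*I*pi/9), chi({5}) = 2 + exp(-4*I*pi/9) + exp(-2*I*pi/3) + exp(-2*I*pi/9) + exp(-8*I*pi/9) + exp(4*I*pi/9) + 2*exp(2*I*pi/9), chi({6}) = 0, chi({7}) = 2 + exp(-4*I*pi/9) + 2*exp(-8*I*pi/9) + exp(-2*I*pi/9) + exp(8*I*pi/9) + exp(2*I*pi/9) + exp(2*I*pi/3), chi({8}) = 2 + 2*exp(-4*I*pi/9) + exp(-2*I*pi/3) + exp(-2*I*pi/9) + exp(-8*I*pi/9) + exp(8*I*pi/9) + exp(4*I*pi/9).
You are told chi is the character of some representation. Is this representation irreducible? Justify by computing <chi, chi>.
Not irreducible (reducible): <chi, chi> = 13 > 1.

Solution. <chi, chi> = (1/|G|) sum_C |C| * |chi(C)|^2 = (1/9)[1*|9|^2 + 1*|2 + exp(-4*I*pi/9) + exp(-8*I*pi/9) + exp(8*I*pi/9) + exp(2*I*pi/9) + exp(2*I*pi/3) + 2*exp(4*I*pi/9)|^2 + 1*|2 + exp(-2*I*pi/3) + exp(-2*I*pi/9) + exp(-8*I*pi/9) + exp(2*I*pi/9) + 2*exp(8*I*pi/9) + exp(4*I*pi/9)|^2 + 1*|0|^2 + 1*|2 + 2*exp(-2*I*pi/9) + exp(-4*I*pi/9) + exp(8*I*pi/9) + exp(2*I*pi/9) + exp(2*I*pi/3) + exp(4*I*pi/9)|^2 + 1*|2 + exp(-4*I*pi/9) + exp(-2*I*pi/3) + exp(-2*I*pi/9) + exp(-8*I*pi/9) + exp(4*I*pi/9) + 2*exp(2*I*pi/9)|^2 + 1*|0|^2 + 1*|2 + exp(-4*I*pi/9) + 2*exp(-8*I*pi/9) + exp(-2*I*pi/9) + exp(8*I*pi/9) + exp(2*I*pi/9) + exp(2*I*pi/3)|^2 + 1*|2 + 2*exp(-4*I*pi/9) + exp(-2*I*pi/3) + exp(-2*I*pi/9) + exp(-8*I*pi/9) + exp(8*I*pi/9) + exp(4*I*pi/9)|^2]
  = (1/9)[(81) + (13 + 11*exp(-4*I*pi/9) + 7*exp(-2*I*pi/3) + 8*exp(-2*I*pi/9) + 8*exp(-8*I*pi/9) + 8*exp(8*I*pi/9) + 8*exp(2*I*pi/9) + 7*exp(2*I*pi/3) + 11*exp(4*I*pi/9)) + (13 + 8*exp(-4*I*pi/9) + 7*exp(-2*I*pi/3) + 8*exp(-2*I*pi/9) + 11*exp(-8*I*pi/9) + 11*exp(8*I*pi/9) + 8*exp(2*I*pi/9) + 7*exp(2*I*pi/3) + 8*exp(4*I*pi/9)) + (0) + (13 + 8*exp(-4*I*pi/9) + 11*exp(-2*I*pi/9) + 7*exp(-2*I*pi/3) + 8*exp(-8*I*pi/9) + 8*exp(8*I*pi/9) + 7*exp(2*I*pi/3) + 11*exp(2*I*pi/9) + 8*exp(4*I*pi/9)) + (13 + 8*exp(-4*I*pi/9) + 11*exp(-2*I*pi/9) + 7*exp(-2*I*pi/3) + 8*exp(-8*I*pi/9) + 8*exp(8*I*pi/9) + 7*exp(2*I*pi/3) + 11*exp(2*I*pi/9) + 8*exp(4*I*pi/9)) + (0) + (13 + 8*exp(-4*I*pi/9) + 7*exp(-2*I*pi/3) + 8*exp(-2*I*pi/9) + 11*exp(-8*I*pi/9) + 11*exp(8*I*pi/9) + 8*exp(2*I*pi/9) + 7*exp(2*I*pi/3) + 8*exp(4*I*pi/9)) + (13 + 11*exp(-4*I*pi/9) + 7*exp(-2*I*pi/3) + 8*exp(-2*I*pi/9) + 8*exp(-8*I*pi/9) + 8*exp(8*I*pi/9) + 8*exp(2*I*pi/9) + 7*exp(2*I*pi/3) + 11*exp(4*I*pi/9))] = 117/9 = 13.
(Exp terms are combined using exp(i*s)*conj(exp(i*t)) = exp(i*(s-t)), and sums of them are collapsed using the identity that for every m > 1 the m distinct m-th roots of unity sum to 0, e.g. 1 + exp(2*I*pi/3) + exp(-2*I*pi/3) = 0.)
A character is irreducible iff <chi, chi> = 1, so this representation is reducible.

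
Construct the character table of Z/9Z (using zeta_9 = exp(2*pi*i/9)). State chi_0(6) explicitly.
Character table of Z/9Z (irreps indexed chi_0,...,chi_8 with chi_k(m) = zeta_9^(k*m), zeta_9 = exp(2*pi*i/9)):
  irrep \ class  {0} (size 1)  {1} (size 1)    {2} (size 1)    {3} (size 1)    {4} (size 1)    {5} (size 1)    {6} (size 1)    {7} (size 1)    {8} (size 1)  
  chi_0          1             1               1               1               1               1               1               1               1             
  chi_1          1             exp(2*I*pi/9)   exp(4*I*pi/9)   exp(2*I*pi/3)   exp(8*I*pi/9)   exp(-8*I*pi/9)  exp(-2*I*pi/3)  exp(-4*I*pi/9)  exp(-2*I*pi/9)
  chi_2          1             exp(4*I*pi/9)   exp(8*I*pi/9)   exp(-2*I*pi/3)  exp(-2*I*pi/9)  exp(2*I*pi/9)   exp(2*I*pi/3)   exp(-8*I*pi/9)  exp(-4*I*pi/9)
  chi_3          1             exp(2*I*pi/3)   exp(-2*I*pi/3)  1               exp(2*I*pi/3)   exp(-2*I*pi/3)  1               exp(2*I*pi/3)   exp(-2*I*pi/3)
  chi_4          1             exp(8*I*pi/9)   exp(-2*I*pi/9)  exp(2*I*pi/3)   exp(-4*I*pi/9)  exp(4*I*pi/9)   exp(-2*I*pi/3)  exp(2*I*pi/9)   exp(-8*I*pi/9)
  chi_5          1             exp(-8*I*pi/9)  exp(2*I*pi/9)   exp(-2*I*pi/3)  exp(4*I*pi/9)   exp(-4*I*pi/9)  exp(2*I*pi/3)   exp(-2*I*pi/9)  exp(8*I*pi/9) 
  chi_6          1             exp(-2*I*pi/3)  exp(2*I*pi/3)   1               exp(-2*I*pi/3)  exp(2*I*pi/3)   1               exp(-2*I*pi/3)  exp(2*I*pi/3) 
  chi_7          1             exp(-4*I*pi/9)  exp(-8*I*pi/9)  exp(2*I*pi/3)   exp(2*I*pi/9)   exp(-2*I*pi/9)  exp(-2*I*pi/3)  exp(8*I*pi/9)   exp(4*I*pi/9) 
  chi_8          1             exp(-2*I*pi/9)  exp(-4*I*pi/9)  exp(-2*I*pi/3)  exp(-8*I*pi/9)  exp(8*I*pi/9)   exp(2*I*pi/3)   exp(4*I*pi/9)   exp(2*I*pi/9) 

Spot check: chi_0(6) = zeta_9^(0*6) = zeta_9^0 = 1.

Details: Z/9Z is abelian, so all 9 irreducible complex representations are 1-dimensional. They are given by chi_k(m) = zeta_9^(k*m) for k = 0,...,8. Row orthogonality: sum_m chi_k(m) conj(chi_l(m)) = 9 * [k = l].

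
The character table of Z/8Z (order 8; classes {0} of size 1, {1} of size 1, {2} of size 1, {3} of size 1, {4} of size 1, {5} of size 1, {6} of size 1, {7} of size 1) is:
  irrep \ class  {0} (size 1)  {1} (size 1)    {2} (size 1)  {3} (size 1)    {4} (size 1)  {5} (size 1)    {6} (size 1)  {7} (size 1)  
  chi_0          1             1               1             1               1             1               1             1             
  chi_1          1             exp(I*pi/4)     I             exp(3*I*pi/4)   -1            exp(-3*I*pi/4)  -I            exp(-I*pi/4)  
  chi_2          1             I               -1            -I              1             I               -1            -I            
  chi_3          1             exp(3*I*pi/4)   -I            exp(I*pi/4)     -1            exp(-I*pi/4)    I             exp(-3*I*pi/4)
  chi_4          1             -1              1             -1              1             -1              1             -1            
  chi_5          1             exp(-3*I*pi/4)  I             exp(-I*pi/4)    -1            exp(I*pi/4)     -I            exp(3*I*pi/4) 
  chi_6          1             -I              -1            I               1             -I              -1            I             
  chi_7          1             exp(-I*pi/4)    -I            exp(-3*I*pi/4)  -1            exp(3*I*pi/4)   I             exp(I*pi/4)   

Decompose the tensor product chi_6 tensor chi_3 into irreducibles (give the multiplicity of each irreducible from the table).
chi_6 tensor chi_3 = chi_1 (all other irreducibles have multiplicity 0).

Why: The character of a tensor product is the pointwise product (chi_6 * chi_3)(C) = chi_6(C) * chi_3(C):
  {0}: (1)*(1), {1}: (-I)*(exp(3*I*pi/4)), {2}: (-1)*(-I), {3}: (I)*(exp(I*pi/4)), {4}: (1)*(-1), {5}: (-I)*(exp(-I*pi/4)), {6}: (-1)*(I), {7}: (I)*(exp(-3*I*pi/4))
so (chi_6 * chi_3) takes values
  {0} -> 1, {1} -> -exp(-3*I*pi/4), {2} -> I, {3} -> exp(3*I*pi/4), {4} -> -1, {5} -> -exp(I*pi/4), {6} -> -I, {7} -> exp(-I*pi/4).
Now take the inner product of this character with each irreducible chi from the table, <chi_6*chi_3, chi> = (1/8) sum_C |C| (chi_6*chi_3)(C) conj(chi(C)):
  <chi_6*chi_3, chi_0> = (1/8)[1*(1)*conj(1) + 1*(-exp(-3*I*pi/4))*conj(1) + 1*(I)*conj(1) + 1*(exp(3*I*pi/4))*conj(1) + 1*(-1)*conj(1) + 1*(-exp(I*pi/4))*conj(1) + 1*(-I)*conj(1) + 1*(exp(-I*pi/4))*conj(1)]
      = (1/8)[(1) + (-exp(-3*I*pi/4)) + (I) + (exp(3*I*pi/4)) + (-1) + (-exp(I*pi/4)) + (-I) + (exp(-I*pi/4))] = 0/8 = 0
  <chi_6*chi_3, chi_1> = (1/8)[1*(1)*conj(1) + 1*(-exp(-3*I*pi/4))*conj(exp(I*pi/4)) + 1*(I)*conj(I) + 1*(exp(3*I*pi/4))*conj(exp(3*I*pi/4)) + 1*(-1)*conj(-1) + 1*(-exp(I*pi/4))*conj(exp(-3*I*pi/4)) + 1*(-I)*conj(-I) + 1*(exp(-I*pi/4))*conj(exp(-I*pi/4))]
      = (1/8)[(1) + (1) + (1) + (1) + (1) + (1) + (1) + (1)] = 8/8 = 1
  <chi_6*chi_3, chi_2> = (1/8)[1*(1)*conj(1) + 1*(-exp(-3*I*pi/4))*conj(I) + 1*(I)*conj(-1) + 1*(exp(3*I*pi/4))*conj(-I) + 1*(-1)*conj(1) + 1*(-exp(I*pi/4))*conj(I) + 1*(-I)*conj(-1) + 1*(exp(-I*pi/4))*conj(-I)]
      = (1/8)[(1) + (exp(-I*pi/4)) + (-I) + (exp(-3*I*pi/4)) + (-1) + (exp(3*I*pi/4)) + (I) + (exp(I*pi/4))] = 0/8 = 0
  <chi_6*chi_3, chi_3> = (1/8)[1*(1)*conj(1) + 1*(-exp(-3*I*pi/4))*conj(exp(3*I*pi/4)) + 1*(I)*conj(-I) + 1*(exp(3*I*pi/4))*conj(exp(I*pi/4)) + 1*(-1)*conj(-1) + 1*(-exp(I*pi/4))*conj(exp(-I*pi/4)) + 1*(-I)*conj(I) + 1*(exp(-I*pi/4))*conj(exp(-3*I*pi/4))]
      = (1/8)[(1) + (-I) + (-1) + (I) + (1) + (-I) + (-1) + (I)] = 0/8 = 0
  <chi_6*chi_3, chi_4> = (1/8)[1*(1)*conj(1) + 1*(-exp(-3*I*pi/4))*conj(-1) + 1*(I)*conj(1) + 1*(exp(3*I*pi/4))*conj(-1) + 1*(-1)*conj(1) + 1*(-exp(I*pi/4))*conj(-1) + 1*(-I)*conj(1) + 1*(exp(-I*pi/4))*conj(-1)]
      = (1/8)[(1) + (exp(-3*I*pi/4)) + (I) + (-exp(3*I*pi/4)) + (-1) + (exp(I*pi/4)) + (-I) + (-exp(-I*pi/4))] = 0/8 = 0
  <chi_6*chi_3, chi_5> = (1/8)[1*(1)*conj(1) + 1*(-exp(-3*I*pi/4))*conj(exp(-3*I*pi/4)) + 1*(I)*conj(I) + 1*(exp(3*I*pi/4))*conj(exp(-I*pi/4)) + 1*(-1)*conj(-1) + 1*(-exp(I*pi/4))*conj(exp(I*pi/4)) + 1*(-I)*conj(-I) + 1*(exp(-I*pi/4))*conj(exp(3*I*pi/4))]
      = (1/8)[(1) + (-1) + (1) + (-1) + (1) + (-1) + (1) + (-1)] = 0/8 = 0
  <chi_6*chi_3, chi_6> = (1/8)[1*(1)*conj(1) + 1*(-exp(-3*I*pi/4))*conj(-I) + 1*(I)*conj(-1) + 1*(exp(3*I*pi/4))*conj(I) + 1*(-1)*conj(1) + 1*(-exp(I*pi/4))*conj(-I) + 1*(-I)*conj(-1) + 1*(exp(-I*pi/4))*conj(I)]
      = (1/8)[(1) + (-exp(-I*pi/4)) + (-I) + (-exp(-3*I*pi/4)) + (-1) + (-exp(3*I*pi/4)) + (I) + (-exp(I*pi/4))] = 0/8 = 0
  <chi_6*chi_3, chi_7> = (1/8)[1*(1)*conj(1) + 1*(-exp(-3*I*pi/4))*conj(exp(-I*pi/4)) + 1*(I)*conj(-I) + 1*(exp(3*I*pi/4))*conj(exp(-3*I*pi/4)) + 1*(-1)*conj(-1) + 1*(-exp(I*pi/4))*conj(exp(3*I*pi/4)) + 1*(-I)*conj(I) + 1*(exp(-I*pi/4))*conj(exp(I*pi/4))]
      = (1/8)[(1) + (I) + (-1) + (-I) + (1) + (I) + (-1) + (-I)] = 0/8 = 0
(Exp terms are combined using exp(i*s)*conj(exp(i*t)) = exp(i*(s-t)), and sums of them are collapsed using the identity that for every m > 1 the m distinct m-th roots of unity sum to 0, e.g. 1 + exp(2*I*pi/3) + exp(-2*I*pi/3) = 0.)
Hence the multiplicities are chi_1: 1. Dimension check: dim(chi_6)*dim(chi_3) = 1*1 = 1 and sum (mult * dim) = 1*1 = 1.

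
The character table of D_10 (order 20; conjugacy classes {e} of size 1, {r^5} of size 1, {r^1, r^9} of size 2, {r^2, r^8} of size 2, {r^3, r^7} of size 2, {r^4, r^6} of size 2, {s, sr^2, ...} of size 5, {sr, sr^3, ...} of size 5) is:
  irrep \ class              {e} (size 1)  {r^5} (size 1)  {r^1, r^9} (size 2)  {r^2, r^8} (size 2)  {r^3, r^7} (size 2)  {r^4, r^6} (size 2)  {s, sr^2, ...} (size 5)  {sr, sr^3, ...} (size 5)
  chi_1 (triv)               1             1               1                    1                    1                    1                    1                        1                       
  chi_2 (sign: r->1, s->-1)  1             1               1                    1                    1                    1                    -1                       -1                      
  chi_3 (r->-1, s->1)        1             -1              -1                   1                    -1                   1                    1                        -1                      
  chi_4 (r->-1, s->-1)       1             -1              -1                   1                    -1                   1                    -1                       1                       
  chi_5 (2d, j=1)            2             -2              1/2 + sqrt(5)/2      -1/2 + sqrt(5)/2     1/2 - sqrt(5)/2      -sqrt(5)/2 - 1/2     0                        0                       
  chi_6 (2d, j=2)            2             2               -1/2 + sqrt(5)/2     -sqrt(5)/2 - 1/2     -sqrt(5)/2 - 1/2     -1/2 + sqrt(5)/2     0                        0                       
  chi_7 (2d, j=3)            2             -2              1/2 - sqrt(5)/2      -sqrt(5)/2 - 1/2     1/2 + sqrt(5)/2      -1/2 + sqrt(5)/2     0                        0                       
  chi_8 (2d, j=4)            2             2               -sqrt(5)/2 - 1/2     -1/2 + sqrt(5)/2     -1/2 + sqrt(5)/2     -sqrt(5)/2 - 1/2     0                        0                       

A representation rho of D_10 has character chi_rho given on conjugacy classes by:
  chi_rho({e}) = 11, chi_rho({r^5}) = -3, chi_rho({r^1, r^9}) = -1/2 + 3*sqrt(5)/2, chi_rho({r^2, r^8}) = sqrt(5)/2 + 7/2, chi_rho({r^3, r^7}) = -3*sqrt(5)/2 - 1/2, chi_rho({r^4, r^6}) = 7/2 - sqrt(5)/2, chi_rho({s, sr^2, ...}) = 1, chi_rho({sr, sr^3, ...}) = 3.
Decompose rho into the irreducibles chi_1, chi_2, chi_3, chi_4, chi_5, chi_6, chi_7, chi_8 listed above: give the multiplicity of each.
Multiplicities: chi_1: 2, chi_2: 0, chi_3: 1, chi_4: 2, chi_5: 2, chi_6: 1, chi_7: 0, chi_8: 0.

Reasoning: Use <chi_rho, chi> = (1/|G|) sum_C |C| * chi_rho(C) * conj(chi(C)) with |G| = 20 for each irreducible chi in the table:
  <chi_rho, chi_1> = (1/20)[1*(11)*conj(1) + 1*(-3)*conj(1) + 2*(-1/2 + 3*sqrt(5)/2)*conj(1) + 2*(sqrt(5)/2 + 7/2)*conj(1) + 2*(-3*sqrt(5)/2 - 1/2)*conj(1) + 2*(7/2 - sqrt(5)/2)*conj(1) + 5*(1)*conj(1) + 5*(3)*conj(1)]
      = (1/20)[(11) + (-3) + (-1 + 3*sqrt(5)) + (sqrt(5) + 7) + (-3*sqrt(5) - 1) + (7 - sqrt(5)) + (5) + (15)] = 40/20 = 2
  <chi_rho, chi_2> = (1/20)[1*(11)*conj(1) + 1*(-3)*conj(1) + 2*(-1/2 + 3*sqrt(5)/2)*conj(1) + 2*(sqrt(5)/2 + 7/2)*conj(1) + 2*(-3*sqrt(5)/2 - 1/2)*conj(1) + 2*(7/2 - sqrt(5)/2)*conj(1) + 5*(1)*conj(-1) + 5*(3)*conj(-1)]
      = (1/20)[(11) + (-3) + (-1 + 3*sqrt(5)) + (sqrt(5) + 7) + (-3*sqrt(5) - 1) + (7 - sqrt(5)) + (-5) + (-15)] = 0/20 = 0
  <chi_rho, chi_3> = (1/20)[1*(11)*conj(1) + 1*(-3)*conj(-1) + 2*(-1/2 + 3*sqrt(5)/2)*conj(-1) + 2*(sqrt(5)/2 + 7/2)*conj(1) + 2*(-3*sqrt(5)/2 - 1/2)*conj(-1) + 2*(7/2 - sqrt(5)/2)*conj(1) + 5*(1)*conj(1) + 5*(3)*conj(-1)]
      = (1/20)[(11) + (3) + (1 - 3*sqrt(5)) + (sqrt(5) + 7) + (1 + 3*sqrt(5)) + (7 - sqrt(5)) + (5) + (-15)] = 20/20 = 1
  <chi_rho, chi_4> = (1/20)[1*(11)*conj(1) + 1*(-3)*conj(-1) + 2*(-1/2 + 3*sqrt(5)/2)*conj(-1) + 2*(sqrt(5)/2 + 7/2)*conj(1) + 2*(-3*sqrt(5)/2 - 1/2)*conj(-1) + 2*(7/2 - sqrt(5)/2)*conj(1) + 5*(1)*conj(-1) + 5*(3)*conj(1)]
      = (1/20)[(11) + (3) + (1 - 3*sqrt(5)) + (sqrt(5) + 7) + (1 + 3*sqrt(5)) + (7 - sqrt(5)) + (-5) + (15)] = 40/20 = 2
  <chi_rho, chi_5> = (1/20)[1*(11)*conj(2) + 1*(-3)*conj(-2) + 2*(-1/2 + 3*sqrt(5)/2)*conj(1/2 + sqrt(5)/2) + 2*(sqrt(5)/2 + 7/2)*conj(-1/2 + sqrt(5)/2) + 2*(-3*sqrt(5)/2 - 1/2)*conj(1/2 - sqrt(5)/2) + 2*(7/2 - sqrt(5)/2)*conj(-sqrt(5)/2 - 1/2) + 5*(1)*conj(0) + 5*(3)*conj(0)]
      = (1/20)[(22) + (6) + (sqrt(5) + 7) + (-1 + 3*sqrt(5)) + (7 - sqrt(5)) + (-3*sqrt(5) - 1) + (0) + (0)] = 40/20 = 2
  <chi_rho, chi_6> = (1/20)[1*(11)*conj(2) + 1*(-3)*conj(2) + 2*(-1/2 + 3*sqrt(5)/2)*conj(-1/2 + sqrt(5)/2) + 2*(sqrt(5)/2 + 7/2)*conj(-sqrt(5)/2 - 1/2) + 2*(-3*sqrt(5)/2 - 1/2)*conj(-sqrt(5)/2 - 1/2) + 2*(7/2 - sqrt(5)/2)*conj(-1/2 + sqrt(5)/2) + 5*(1)*conj(0) + 5*(3)*conj(0)]
      = (1/20)[(22) + (-6) + (8 - 2*sqrt(5)) + (-4*sqrt(5) - 6) + (2*sqrt(5) + 8) + (-6 + 4*sqrt(5)) + (0) + (0)] = 20/20 = 1
  <chi_rho, chi_7> = (1/20)[1*(11)*conj(2) + 1*(-3)*conj(-2) + 2*(-1/2 + 3*sqrt(5)/2)*conj(1/2 - sqrt(5)/2) + 2*(sqrt(5)/2 + 7/2)*conj(-sqrt(5)/2 - 1/2) + 2*(-3*sqrt(5)/2 - 1/2)*conj(1/2 + sqrt(5)/2) + 2*(7/2 - sqrt(5)/2)*conj(-1/2 + sqrt(5)/2) + 5*(1)*conj(0) + 5*(3)*conj(0)]
      = (1/20)[(22) + (6) + (-8 + 2*sqrt(5)) + (-4*sqrt(5) - 6) + (-8 - 2*sqrt(5)) + (-6 + 4*sqrt(5)) + (0) + (0)] = 0/20 = 0
  <chi_rho, chi_8> = (1/20)[1*(11)*conj(2) + 1*(-3)*conj(2) + 2*(-1/2 + 3*sqrt(5)/2)*conj(-sqrt(5)/2 - 1/2) + 2*(sqrt(5)/2 + 7/2)*conj(-1/2 + sqrt(5)/2) + 2*(-3*sqrt(5)/2 - 1/2)*conj(-1/2 + sqrt(5)/2) + 2*(7/2 - sqrt(5)/2)*conj(-sqrt(5)/2 - 1/2) + 5*(1)*conj(0) + 5*(3)*conj(0)]
      = (1/20)[(22) + (-6) + (-7 - sqrt(5)) + (-1 + 3*sqrt(5)) + (-7 + sqrt(5)) + (-3*sqrt(5) - 1) + (0) + (0)] = 0/20 = 0
Dimension check: dim(rho) = sum (mult * dim) = 2*1 + 0*1 + 1*1 + 2*1 + 2*2 + 1*2 + 0*2 + 0*2 = 11 = chi_rho(e) = 11.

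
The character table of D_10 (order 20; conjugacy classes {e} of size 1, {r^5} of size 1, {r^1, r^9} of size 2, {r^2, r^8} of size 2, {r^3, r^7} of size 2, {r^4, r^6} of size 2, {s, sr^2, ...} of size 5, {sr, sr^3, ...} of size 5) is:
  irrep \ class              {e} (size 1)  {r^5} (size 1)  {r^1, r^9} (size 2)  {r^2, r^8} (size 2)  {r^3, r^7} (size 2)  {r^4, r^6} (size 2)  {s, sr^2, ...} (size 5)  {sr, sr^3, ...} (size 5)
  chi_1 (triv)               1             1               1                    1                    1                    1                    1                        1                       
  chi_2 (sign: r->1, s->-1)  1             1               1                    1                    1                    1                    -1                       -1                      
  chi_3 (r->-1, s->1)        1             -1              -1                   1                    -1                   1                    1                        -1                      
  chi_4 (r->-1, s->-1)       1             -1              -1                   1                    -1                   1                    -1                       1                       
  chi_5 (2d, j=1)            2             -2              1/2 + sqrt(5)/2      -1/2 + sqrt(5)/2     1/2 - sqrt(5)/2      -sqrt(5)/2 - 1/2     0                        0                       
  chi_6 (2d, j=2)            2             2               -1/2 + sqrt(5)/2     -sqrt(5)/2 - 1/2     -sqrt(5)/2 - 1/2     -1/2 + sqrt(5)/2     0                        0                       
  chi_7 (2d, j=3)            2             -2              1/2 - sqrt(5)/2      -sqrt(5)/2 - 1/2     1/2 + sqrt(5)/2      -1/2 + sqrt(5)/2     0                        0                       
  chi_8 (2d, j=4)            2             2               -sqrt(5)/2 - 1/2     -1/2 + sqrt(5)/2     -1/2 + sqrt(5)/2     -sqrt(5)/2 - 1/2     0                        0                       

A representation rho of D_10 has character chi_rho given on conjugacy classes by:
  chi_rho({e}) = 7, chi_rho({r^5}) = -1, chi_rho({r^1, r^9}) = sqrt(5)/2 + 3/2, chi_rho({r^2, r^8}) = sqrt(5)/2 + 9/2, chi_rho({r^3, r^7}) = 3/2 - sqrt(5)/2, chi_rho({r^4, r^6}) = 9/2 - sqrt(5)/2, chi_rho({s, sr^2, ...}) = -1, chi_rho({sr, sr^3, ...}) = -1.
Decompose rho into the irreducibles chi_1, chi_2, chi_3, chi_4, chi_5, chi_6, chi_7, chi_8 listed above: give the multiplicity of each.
Multiplicities: chi_1: 1, chi_2: 2, chi_3: 1, chi_4: 1, chi_5: 1, chi_6: 0, chi_7: 0, chi_8: 0.

Argument: Use <chi_rho, chi> = (1/|G|) sum_C |C| * chi_rho(C) * conj(chi(C)) with |G| = 20 for each irreducible chi in the table:
  <chi_rho, chi_1> = (1/20)[1*(7)*conj(1) + 1*(-1)*conj(1) + 2*(sqrt(5)/2 + 3/2)*conj(1) + 2*(sqrt(5)/2 + 9/2)*conj(1) + 2*(3/2 - sqrt(5)/2)*conj(1) + 2*(9/2 - sqrt(5)/2)*conj(1) + 5*(-1)*conj(1) + 5*(-1)*conj(1)]
      = (1/20)[(7) + (-1) + (sqrt(5) + 3) + (sqrt(5) + 9) + (3 - sqrt(5)) + (9 - sqrt(5)) + (-5) + (-5)] = 20/20 = 1
  <chi_rho, chi_2> = (1/20)[1*(7)*conj(1) + 1*(-1)*conj(1) + 2*(sqrt(5)/2 + 3/2)*conj(1) + 2*(sqrt(5)/2 + 9/2)*conj(1) + 2*(3/2 - sqrt(5)/2)*conj(1) + 2*(9/2 - sqrt(5)/2)*conj(1) + 5*(-1)*conj(-1) + 5*(-1)*conj(-1)]
      = (1/20)[(7) + (-1) + (sqrt(5) + 3) + (sqrt(5) + 9) + (3 - sqrt(5)) + (9 - sqrt(5)) + (5) + (5)] = 40/20 = 2
  <chi_rho, chi_3> = (1/20)[1*(7)*conj(1) + 1*(-1)*conj(-1) + 2*(sqrt(5)/2 + 3/2)*conj(-1) + 2*(sqrt(5)/2 + 9/2)*conj(1) + 2*(3/2 - sqrt(5)/2)*conj(-1) + 2*(9/2 - sqrt(5)/2)*conj(1) + 5*(-1)*conj(1) + 5*(-1)*conj(-1)]
      = (1/20)[(7) + (1) + (-3 - sqrt(5)) + (sqrt(5) + 9) + (-3 + sqrt(5)) + (9 - sqrt(5)) + (-5) + (5)] = 20/20 = 1
  <chi_rho, chi_4> = (1/20)[1*(7)*conj(1) + 1*(-1)*conj(-1) + 2*(sqrt(5)/2 + 3/2)*conj(-1) + 2*(sqrt(5)/2 + 9/2)*conj(1) + 2*(3/2 - sqrt(5)/2)*conj(-1) + 2*(9/2 - sqrt(5)/2)*conj(1) + 5*(-1)*conj(-1) + 5*(-1)*conj(1)]
      = (1/20)[(7) + (1) + (-3 - sqrt(5)) + (sqrt(5) + 9) + (-3 + sqrt(5)) + (9 - sqrt(5)) + (5) + (-5)] = 20/20 = 1
  <chi_rho, chi_5> = (1/20)[1*(7)*conj(2) + 1*(-1)*conj(-2) + 2*(sqrt(5)/2 + 3/2)*conj(1/2 + sqrt(5)/2) + 2*(sqrt(5)/2 + 9/2)*conj(-1/2 + sqrt(5)/2) + 2*(3/2 - sqrt(5)/2)*conj(1/2 - sqrt(5)/2) + 2*(9/2 - sqrt(5)/2)*conj(-sqrt(5)/2 - 1/2) + 5*(-1)*conj(0) + 5*(-1)*conj(0)]
      = (1/20)[(14) + (2) + (4 + 2*sqrt(5)) + (-2 + 4*sqrt(5)) + (4 - 2*sqrt(5)) + (-4*sqrt(5) - 2) + (0) + (0)] = 20/20 = 1
  <chi_rho, chi_6> = (1/20)[1*(7)*conj(2) + 1*(-1)*conj(2) + 2*(sqrt(5)/2 + 3/2)*conj(-1/2 + sqrt(5)/2) + 2*(sqrt(5)/2 + 9/2)*conj(-sqrt(5)/2 - 1/2) + 2*(3/2 - sqrt(5)/2)*conj(-sqrt(5)/2 - 1/2) + 2*(9/2 - sqrt(5)/2)*conj(-1/2 + sqrt(5)/2) + 5*(-1)*conj(0) + 5*(-1)*conj(0)]
      = (1/20)[(14) + (-2) + (1 + sqrt(5)) + (-5*sqrt(5) - 7) + (1 - sqrt(5)) + (-7 + 5*sqrt(5)) + (0) + (0)] = 0/20 = 0
  <chi_rho, chi_7> = (1/20)[1*(7)*conj(2) + 1*(-1)*conj(-2) + 2*(sqrt(5)/2 + 3/2)*conj(1/2 - sqrt(5)/2) + 2*(sqrt(5)/2 + 9/2)*conj(-sqrt(5)/2 - 1/2) + 2*(3/2 - sqrt(5)/2)*conj(1/2 + sqrt(5)/2) + 2*(9/2 - sqrt(5)/2)*conj(-1/2 + sqrt(5)/2) + 5*(-1)*conj(0) + 5*(-1)*conj(0)]
      = (1/20)[(14) + (2) + (-sqrt(5) - 1) + (-5*sqrt(5) - 7) + (-1 + sqrt(5)) + (-7 + 5*sqrt(5)) + (0) + (0)] = 0/20 = 0
  <chi_rho, chi_8> = (1/20)[1*(7)*conj(2) + 1*(-1)*conj(2) + 2*(sqrt(5)/2 + 3/2)*conj(-sqrt(5)/2 - 1/2) + 2*(sqrt(5)/2 + 9/2)*conj(-1/2 + sqrt(5)/2) + 2*(3/2 - sqrt(5)/2)*conj(-1/2 + sqrt(5)/2) + 2*(9/2 - sqrt(5)/2)*conj(-sqrt(5)/2 - 1/2) + 5*(-1)*conj(0) + 5*(-1)*conj(0)]
      = (1/20)[(14) + (-2) + (-2*sqrt(5) - 4) + (-2 + 4*sqrt(5)) + (-4 + 2*sqrt(5)) + (-4*sqrt(5) - 2) + (0) + (0)] = 0/20 = 0
Dimension check: dim(rho) = sum (mult * dim) = 1*1 + 2*1 + 1*1 + 1*1 + 1*2 + 0*2 + 0*2 + 0*2 = 7 = chi_rho(e) = 7.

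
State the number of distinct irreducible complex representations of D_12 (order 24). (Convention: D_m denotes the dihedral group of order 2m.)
9

Details: The number of irreducible complex representations of a finite group equals its number of conjugacy classes. D_12 has 9 conjugacy classes (n/2 + 3 for n even), so D_12 (order 24) has exactly 9 irreducible complex representations.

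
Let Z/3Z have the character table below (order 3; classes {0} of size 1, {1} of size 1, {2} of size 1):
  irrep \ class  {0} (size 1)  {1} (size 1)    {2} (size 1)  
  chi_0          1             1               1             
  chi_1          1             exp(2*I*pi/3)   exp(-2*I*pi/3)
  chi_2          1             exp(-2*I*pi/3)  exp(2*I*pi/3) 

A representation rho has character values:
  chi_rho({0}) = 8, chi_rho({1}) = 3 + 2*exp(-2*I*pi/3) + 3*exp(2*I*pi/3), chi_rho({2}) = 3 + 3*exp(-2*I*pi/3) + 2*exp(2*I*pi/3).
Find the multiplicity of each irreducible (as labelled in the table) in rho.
Multiplicities: chi_0: 3, chi_1: 3, chi_2: 2.

Why: Use <chi_rho, chi> = (1/|G|) sum_C |C| * chi_rho(C) * conj(chi(C)) with |G| = 3 for each irreducible chi in the table:
  <chi_rho, chi_0> = (1/3)[1*(8)*conj(1) + 1*(3 + 2*exp(-2*I*pi/3) + 3*exp(2*I*pi/3))*conj(1) + 1*(3 + 3*exp(-2*I*pi/3) + 2*exp(2*I*pi/3))*conj(1)]
      = (1/3)[(8) + (3 + 2*exp(-2*I*pi/3) + 3*exp(2*I*pi/3)) + (3 + 3*exp(-2*I*pi/3) + 2*exp(2*I*pi/3))] = 9/3 = 3
  <chi_rho, chi_1> = (1/3)[1*(8)*conj(1) + 1*(3 + 2*exp(-2*I*pi/3) + 3*exp(2*I*pi/3))*conj(exp(2*I*pi/3)) + 1*(3 + 3*exp(-2*I*pi/3) + 2*exp(2*I*pi/3))*conj(exp(-2*I*pi/3))]
      = (1/3)[(8) + (3 + 3*exp(-2*I*pi/3) + 2*exp(2*I*pi/3)) + (3 + 2*exp(-2*I*pi/3) + 3*exp(2*I*pi/3))] = 9/3 = 3
  <chi_rho, chi_2> = (1/3)[1*(8)*conj(1) + 1*(3 + 2*exp(-2*I*pi/3) + 3*exp(2*I*pi/3))*conj(exp(-2*I*pi/3)) + 1*(3 + 3*exp(-2*I*pi/3) + 2*exp(2*I*pi/3))*conj(exp(2*I*pi/3))]
      = (1/3)[(8) + (-1) + (-1)] = 6/3 = 2
(Exp terms are combined using exp(i*s)*conj(exp(i*t)) = exp(i*(s-t)), and sums of them are collapsed using the identity that for every m > 1 the m distinct m-th roots of unity sum to 0, e.g. 1 + exp(2*I*pi/3) + exp(-2*I*pi/3) = 0.)
Dimension check: dim(rho) = sum (mult * dim) = 3*1 + 3*1 + 2*1 = 8 = chi_rho(e) = 8.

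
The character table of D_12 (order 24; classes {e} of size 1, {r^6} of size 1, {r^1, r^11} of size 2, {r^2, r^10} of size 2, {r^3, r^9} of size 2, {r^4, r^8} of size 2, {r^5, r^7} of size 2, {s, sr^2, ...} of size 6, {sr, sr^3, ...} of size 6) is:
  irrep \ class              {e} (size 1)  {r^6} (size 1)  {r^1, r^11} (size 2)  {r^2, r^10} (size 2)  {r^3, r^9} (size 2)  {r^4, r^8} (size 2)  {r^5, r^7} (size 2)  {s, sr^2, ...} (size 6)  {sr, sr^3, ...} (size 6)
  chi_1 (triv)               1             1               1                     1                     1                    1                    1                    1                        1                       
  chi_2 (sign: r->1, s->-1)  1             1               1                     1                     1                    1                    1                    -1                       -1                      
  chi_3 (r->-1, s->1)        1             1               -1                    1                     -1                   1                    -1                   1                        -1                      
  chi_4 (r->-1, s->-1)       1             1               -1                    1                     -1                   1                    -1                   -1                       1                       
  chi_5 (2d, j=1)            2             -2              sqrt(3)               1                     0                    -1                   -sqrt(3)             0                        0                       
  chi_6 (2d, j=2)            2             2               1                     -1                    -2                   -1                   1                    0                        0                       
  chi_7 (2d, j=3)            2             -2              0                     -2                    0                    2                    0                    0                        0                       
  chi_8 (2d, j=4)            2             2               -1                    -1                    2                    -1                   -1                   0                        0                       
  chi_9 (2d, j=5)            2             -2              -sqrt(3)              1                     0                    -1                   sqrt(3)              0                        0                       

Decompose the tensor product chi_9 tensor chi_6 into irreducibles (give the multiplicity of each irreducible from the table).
chi_9 tensor chi_6 = chi_7 + chi_9 (all other irreducibles have multiplicity 0).

Details: The character of a tensor product is the pointwise product (chi_9 * chi_6)(C) = chi_9(C) * chi_6(C):
  {e}: (2)*(2), {r^6}: (-2)*(2), {r^1, r^11}: (-sqrt(3))*(1), {r^2, r^10}: (1)*(-1), {r^3, r^9}: (0)*(-2), {r^4, r^8}: (-1)*(-1), {r^5, r^7}: (sqrt(3))*(1), {s, sr^2, ...}: (0)*(0), {sr, sr^3, ...}: (0)*(0)
so (chi_9 * chi_6) takes values
  {e} -> 4, {r^6} -> -4, {r^1, r^11} -> -sqrt(3), {r^2, r^10} -> -1, {r^3, r^9} -> 0, {r^4, r^8} -> 1, {r^5, r^7} -> sqrt(3), {s, sr^2, ...} -> 0, {sr, sr^3, ...} -> 0.
Now take the inner product of this character with each irreducible chi from the table, <chi_9*chi_6, chi> = (1/24) sum_C |C| (chi_9*chi_6)(C) conj(chi(C)):
  <chi_9*chi_6, chi_1> = (1/24)[1*(4)*conj(1) + 1*(-4)*conj(1) + 2*(-sqrt(3))*conj(1) + 2*(-1)*conj(1) + 2*(0)*conj(1) + 2*(1)*conj(1) + 2*(sqrt(3))*conj(1) + 6*(0)*conj(1) + 6*(0)*conj(1)]
      = (1/24)[(4) + (-4) + (-2*sqrt(3)) + (-2) + (0) + (2) + (2*sqrt(3)) + (0) + (0)] = 0/24 = 0
  <chi_9*chi_6, chi_2> = (1/24)[1*(4)*conj(1) + 1*(-4)*conj(1) + 2*(-sqrt(3))*conj(1) + 2*(-1)*conj(1) + 2*(0)*conj(1) + 2*(1)*conj(1) + 2*(sqrt(3))*conj(1) + 6*(0)*conj(-1) + 6*(0)*conj(-1)]
      = (1/24)[(4) + (-4) + (-2*sqrt(3)) + (-2) + (0) + (2) + (2*sqrt(3)) + (0) + (0)] = 0/24 = 0
  <chi_9*chi_6, chi_3> = (1/24)[1*(4)*conj(1) + 1*(-4)*conj(1) + 2*(-sqrt(3))*conj(-1) + 2*(-1)*conj(1) + 2*(0)*conj(-1) + 2*(1)*conj(1) + 2*(sqrt(3))*conj(-1) + 6*(0)*conj(1) + 6*(0)*conj(-1)]
      = (1/24)[(4) + (-4) + (2*sqrt(3)) + (-2) + (0) + (2) + (-2*sqrt(3)) + (0) + (0)] = 0/24 = 0
  <chi_9*chi_6, chi_4> = (1/24)[1*(4)*conj(1) + 1*(-4)*conj(1) + 2*(-sqrt(3))*conj(-1) + 2*(-1)*conj(1) + 2*(0)*conj(-1) + 2*(1)*conj(1) + 2*(sqrt(3))*conj(-1) + 6*(0)*conj(-1) + 6*(0)*conj(1)]
      = (1/24)[(4) + (-4) + (2*sqrt(3)) + (-2) + (0) + (2) + (-2*sqrt(3)) + (0) + (0)] = 0/24 = 0
  <chi_9*chi_6, chi_5> = (1/24)[1*(4)*conj(2) + 1*(-4)*conj(-2) + 2*(-sqrt(3))*conj(sqrt(3)) + 2*(-1)*conj(1) + 2*(0)*conj(0) + 2*(1)*conj(-1) + 2*(sqrt(3))*conj(-sqrt(3)) + 6*(0)*conj(0) + 6*(0)*conj(0)]
      = (1/24)[(8) + (8) + (-6) + (-2) + (0) + (-2) + (-6) + (0) + (0)] = 0/24 = 0
  <chi_9*chi_6, chi_6> = (1/24)[1*(4)*conj(2) + 1*(-4)*conj(2) + 2*(-sqrt(3))*conj(1) + 2*(-1)*conj(-1) + 2*(0)*conj(-2) + 2*(1)*conj(-1) + 2*(sqrt(3))*conj(1) + 6*(0)*conj(0) + 6*(0)*conj(0)]
      = (1/24)[(8) + (-8) + (-2*sqrt(3)) + (2) + (0) + (-2) + (2*sqrt(3)) + (0) + (0)] = 0/24 = 0
  <chi_9*chi_6, chi_7> = (1/24)[1*(4)*conj(2) + 1*(-4)*conj(-2) + 2*(-sqrt(3))*conj(0) + 2*(-1)*conj(-2) + 2*(0)*conj(0) + 2*(1)*conj(2) + 2*(sqrt(3))*conj(0) + 6*(0)*conj(0) + 6*(0)*conj(0)]
      = (1/24)[(8) + (8) + (0) + (4) + (0) + (4) + (0) + (0) + (0)] = 24/24 = 1
  <chi_9*chi_6, chi_8> = (1/24)[1*(4)*conj(2) + 1*(-4)*conj(2) + 2*(-sqrt(3))*conj(-1) + 2*(-1)*conj(-1) + 2*(0)*conj(2) + 2*(1)*conj(-1) + 2*(sqrt(3))*conj(-1) + 6*(0)*conj(0) + 6*(0)*conj(0)]
      = (1/24)[(8) + (-8) + (2*sqrt(3)) + (2) + (0) + (-2) + (-2*sqrt(3)) + (0) + (0)] = 0/24 = 0
  <chi_9*chi_6, chi_9> = (1/24)[1*(4)*conj(2) + 1*(-4)*conj(-2) + 2*(-sqrt(3))*conj(-sqrt(3)) + 2*(-1)*conj(1) + 2*(0)*conj(0) + 2*(1)*conj(-1) + 2*(sqrt(3))*conj(sqrt(3)) + 6*(0)*conj(0) + 6*(0)*conj(0)]
      = (1/24)[(8) + (8) + (6) + (-2) + (0) + (-2) + (6) + (0) + (0)] = 24/24 = 1
Hence the multiplicities are chi_7: 1, chi_9: 1. Dimension check: dim(chi_9)*dim(chi_6) = 2*2 = 4 and sum (mult * dim) = 1*2 + 1*2 = 4.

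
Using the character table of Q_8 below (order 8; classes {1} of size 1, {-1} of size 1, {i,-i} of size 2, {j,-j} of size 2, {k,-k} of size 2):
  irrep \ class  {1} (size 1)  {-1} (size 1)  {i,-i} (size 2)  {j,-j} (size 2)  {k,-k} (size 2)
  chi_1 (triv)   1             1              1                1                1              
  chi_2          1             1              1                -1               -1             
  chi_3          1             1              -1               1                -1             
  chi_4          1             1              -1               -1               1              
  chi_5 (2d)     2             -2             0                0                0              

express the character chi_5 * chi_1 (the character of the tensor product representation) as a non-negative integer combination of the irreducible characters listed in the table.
chi_5 tensor chi_1 = chi_5 (all other irreducibles have multiplicity 0).

Working: The character of a tensor product is the pointwise product (chi_5 * chi_1)(C) = chi_5(C) * chi_1(C):
  {1}: (2)*(1), {-1}: (-2)*(1), {i,-i}: (0)*(1), {j,-j}: (0)*(1), {k,-k}: (0)*(1)
so (chi_5 * chi_1) takes values
  {1} -> 2, {-1} -> -2, {i,-i} -> 0, {j,-j} -> 0, {k,-k} -> 0.
Now take the inner product of this character with each irreducible chi from the table, <chi_5*chi_1, chi> = (1/8) sum_C |C| (chi_5*chi_1)(C) conj(chi(C)):
  <chi_5*chi_1, chi_1> = (1/8)[1*(2)*conj(1) + 1*(-2)*conj(1) + 2*(0)*conj(1) + 2*(0)*conj(1) + 2*(0)*conj(1)]
      = (1/8)[(2) + (-2) + (0) + (0) + (0)] = 0/8 = 0
  <chi_5*chi_1, chi_2> = (1/8)[1*(2)*conj(1) + 1*(-2)*conj(1) + 2*(0)*conj(1) + 2*(0)*conj(-1) + 2*(0)*conj(-1)]
      = (1/8)[(2) + (-2) + (0) + (0) + (0)] = 0/8 = 0
  <chi_5*chi_1, chi_3> = (1/8)[1*(2)*conj(1) + 1*(-2)*conj(1) + 2*(0)*conj(-1) + 2*(0)*conj(1) + 2*(0)*conj(-1)]
      = (1/8)[(2) + (-2) + (0) + (0) + (0)] = 0/8 = 0
  <chi_5*chi_1, chi_4> = (1/8)[1*(2)*conj(1) + 1*(-2)*conj(1) + 2*(0)*conj(-1) + 2*(0)*conj(-1) + 2*(0)*conj(1)]
      = (1/8)[(2) + (-2) + (0) + (0) + (0)] = 0/8 = 0
  <chi_5*chi_1, chi_5> = (1/8)[1*(2)*conj(2) + 1*(-2)*conj(-2) + 2*(0)*conj(0) + 2*(0)*conj(0) + 2*(0)*conj(0)]
      = (1/8)[(4) + (4) + (0) + (0) + (0)] = 8/8 = 1
Hence the multiplicities are chi_5: 1. Dimension check: dim(chi_5)*dim(chi_1) = 2*1 = 2 and sum (mult * dim) = 1*2 = 2.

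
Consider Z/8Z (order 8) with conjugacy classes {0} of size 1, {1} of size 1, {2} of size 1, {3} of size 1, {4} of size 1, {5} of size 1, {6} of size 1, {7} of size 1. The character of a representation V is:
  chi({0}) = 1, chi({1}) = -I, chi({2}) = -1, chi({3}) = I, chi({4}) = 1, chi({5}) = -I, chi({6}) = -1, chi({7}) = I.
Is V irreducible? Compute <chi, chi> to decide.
Irreducible: <chi, chi> = 1.

Reasoning: <chi, chi> = (1/|G|) sum_C |C| * |chi(C)|^2 = (1/8)[1*|1|^2 + 1*|-I|^2 + 1*|-1|^2 + 1*|I|^2 + 1*|1|^2 + 1*|-I|^2 + 1*|-1|^2 + 1*|I|^2]
  = (1/8)[(1) + (1) + (1) + (1) + (1) + (1) + (1) + (1)] = 8/8 = 1.
(Exp terms are combined using exp(i*s)*conj(exp(i*t)) = exp(i*(s-t)), and sums of them are collapsed using the identity that for every m > 1 the m distinct m-th roots of unity sum to 0, e.g. 1 + exp(2*I*pi/3) + exp(-2*I*pi/3) = 0.)
A character is irreducible iff <chi, chi> = 1, so this representation is irreducible.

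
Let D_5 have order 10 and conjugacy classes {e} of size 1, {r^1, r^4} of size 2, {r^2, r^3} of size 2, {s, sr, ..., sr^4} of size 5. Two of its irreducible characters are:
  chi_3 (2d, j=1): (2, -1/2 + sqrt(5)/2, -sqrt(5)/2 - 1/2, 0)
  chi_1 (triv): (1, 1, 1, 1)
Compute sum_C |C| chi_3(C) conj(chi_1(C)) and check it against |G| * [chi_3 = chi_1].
Sum = 0; so <chi_3, chi_1> = 0 (distinct irreducibles are orthogonal).

Justification: Compute term by term over conjugacy classes (|C| * chi_3(C) * conj(chi_1(C))):
  1*(2)*conj(1) + 2*(-1/2 + sqrt(5)/2)*conj(1) + 2*(-sqrt(5)/2 - 1/2)*conj(1) + 5*(0)*conj(1)
  = (2) + (-1 + sqrt(5)) + (-sqrt(5) - 1) + (0)
  = 0.
Dividing by |G| = 10 gives 0/10 = 0, matching the row-orthogonality relation <chi_3, chi_1> = [chi_3 = chi_1].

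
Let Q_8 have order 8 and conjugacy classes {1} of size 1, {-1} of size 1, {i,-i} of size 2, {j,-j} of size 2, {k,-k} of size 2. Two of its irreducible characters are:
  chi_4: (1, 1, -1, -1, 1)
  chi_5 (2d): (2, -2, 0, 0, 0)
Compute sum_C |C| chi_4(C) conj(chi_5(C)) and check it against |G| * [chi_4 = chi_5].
Sum = 0; so <chi_4, chi_5> = 0 (distinct irreducibles are orthogonal).

Justification: Compute term by term over conjugacy classes (|C| * chi_4(C) * conj(chi_5(C))):
  1*(1)*conj(2) + 1*(1)*conj(-2) + 2*(-1)*conj(0) + 2*(-1)*conj(0) + 2*(1)*conj(0)
  = (2) + (-2) + (0) + (0) + (0)
  = 0.
Dividing by |G| = 8 gives 0/8 = 0, matching the row-orthogonality relation <chi_4, chi_5> = [chi_4 = chi_5].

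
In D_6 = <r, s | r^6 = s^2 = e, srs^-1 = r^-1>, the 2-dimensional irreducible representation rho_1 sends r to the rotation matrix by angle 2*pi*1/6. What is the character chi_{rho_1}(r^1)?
chi_{rho_1}(r^1) = 2*cos(2*pi*1*1/6) = 1

Details: rho_1(r^1) is rotation by angle 2*pi*1*1/6, whose trace is 2*cos(2*pi*1*1/6) = 1.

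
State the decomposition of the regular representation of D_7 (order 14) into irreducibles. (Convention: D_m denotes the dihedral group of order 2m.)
Each irreducible V_i of dimension d_i appears with multiplicity d_i, i.e. rho_reg = (direct sum over all irreducibles V_i) d_i V_i. The irreducible dimensions for D_7 are 1, 1, 2, 2, 2: 2 irreducibles of dimension 1, each with multiplicity 1; 3 irreducibles of dimension 2, each with multiplicity 2. Total dimension 2*1*1 + 3*2*2 = 14 = |G|.

General theorem: in the regular representation of a finite group G, each irreducible appears with multiplicity equal to its dimension. Check: dim(rho_reg) = sum d_i^2 = 1 + 1 + 4 + 4 + 4 = 14 = |G|.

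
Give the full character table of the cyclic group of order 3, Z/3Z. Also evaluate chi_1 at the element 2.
Character table of Z/3Z (irreps indexed chi_0,...,chi_2 with chi_k(m) = zeta_3^(k*m), zeta_3 = exp(2*pi*i/3)):
  irrep \ class  {0} (size 1)  {1} (size 1)    {2} (size 1)  
  chi_0          1             1               1             
  chi_1          1             exp(2*I*pi/3)   exp(-2*I*pi/3)
  chi_2          1             exp(-2*I*pi/3)  exp(2*I*pi/3) 

Spot check: chi_1(2) = zeta_3^(1*2) = zeta_3^2 = exp(-2*I*pi/3).

Details: Z/3Z is abelian, so all 3 irreducible complex representations are 1-dimensional. They are given by chi_k(m) = zeta_3^(k*m) for k = 0,...,2. Row orthogonality: sum_m chi_k(m) conj(chi_l(m)) = 3 * [k = l].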